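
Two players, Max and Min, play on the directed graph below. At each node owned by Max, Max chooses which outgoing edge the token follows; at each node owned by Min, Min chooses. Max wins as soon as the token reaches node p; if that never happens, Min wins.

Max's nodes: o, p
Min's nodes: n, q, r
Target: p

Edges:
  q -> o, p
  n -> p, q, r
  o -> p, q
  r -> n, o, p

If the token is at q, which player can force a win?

Max

A0 = {p}
A1: add {o} — o (Max) has o→p.
A2: add {q} — q (Min): all of {o, p} already in.
A3 = A2; e.g. n (Min) can still go to r. Fixed point.
q ∈ A2, so Max can force the target.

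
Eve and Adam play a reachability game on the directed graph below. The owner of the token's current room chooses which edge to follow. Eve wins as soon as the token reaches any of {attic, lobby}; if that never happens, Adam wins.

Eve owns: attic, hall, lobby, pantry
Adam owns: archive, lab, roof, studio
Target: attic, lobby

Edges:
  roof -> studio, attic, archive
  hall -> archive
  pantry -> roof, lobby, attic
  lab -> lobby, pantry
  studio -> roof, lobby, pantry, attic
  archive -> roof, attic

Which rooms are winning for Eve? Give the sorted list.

attic, lab, lobby, pantry

A0 = {attic, lobby}
A1: add {pantry} — pantry (Eve) has pantry→lobby.
A2: add {lab} — lab (Adam): all of {lobby, pantry} already in.
A3 = A2; e.g. roof (Adam) can still go to studio. Fixed point.
Eve's winning region = {attic, lab, lobby, pantry}.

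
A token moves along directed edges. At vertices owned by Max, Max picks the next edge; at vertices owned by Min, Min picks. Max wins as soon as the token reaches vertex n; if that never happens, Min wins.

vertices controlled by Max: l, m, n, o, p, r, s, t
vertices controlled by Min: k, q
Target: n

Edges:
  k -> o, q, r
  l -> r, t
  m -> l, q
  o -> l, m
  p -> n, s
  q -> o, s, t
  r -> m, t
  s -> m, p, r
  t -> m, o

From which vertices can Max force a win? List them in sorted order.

n, p, s

A0 = {n}
A1: add {p} — p (Max) has p→n.
A2: add {s} — s (Max) has s→p.
A3 = A2; e.g. k (Min) can still go to o. Fixed point.
Max's winning region = {n, p, s}.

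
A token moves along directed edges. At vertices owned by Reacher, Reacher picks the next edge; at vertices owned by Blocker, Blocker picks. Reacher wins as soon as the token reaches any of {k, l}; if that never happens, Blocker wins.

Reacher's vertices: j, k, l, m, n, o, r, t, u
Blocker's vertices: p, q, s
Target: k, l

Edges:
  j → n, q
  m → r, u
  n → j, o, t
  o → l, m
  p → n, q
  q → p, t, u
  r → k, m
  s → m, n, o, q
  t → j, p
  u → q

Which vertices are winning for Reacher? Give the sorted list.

A0 = {k, l}
A1: add {o, r} — o (Reacher) has o→l; r (Reacher) has r→k.
A2: add {m, n} — m (Reacher) has m→r; n (Reacher) has n→o.
A3: add {j} — j (Reacher) has j→n.
A4: add {t} — t (Reacher) has t→j.
A5 = A4; e.g. p (Blocker) can still go to q. Fixed point.
Reacher's winning region = {j, k, l, m, n, o, r, t}.

j, k, l, m, n, o, r, t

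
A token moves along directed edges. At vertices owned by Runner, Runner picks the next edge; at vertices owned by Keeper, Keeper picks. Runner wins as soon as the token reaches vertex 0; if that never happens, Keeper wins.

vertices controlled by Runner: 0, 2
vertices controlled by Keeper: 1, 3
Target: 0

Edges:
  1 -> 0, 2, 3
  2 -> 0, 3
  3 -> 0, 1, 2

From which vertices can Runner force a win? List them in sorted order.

0, 2

A0 = {0}
A1: add {2} — 2 (Runner) has 2→0.
A2 = A1; e.g. 1 (Keeper) can still go to 3. Fixed point.
Runner's winning region = {0, 2}.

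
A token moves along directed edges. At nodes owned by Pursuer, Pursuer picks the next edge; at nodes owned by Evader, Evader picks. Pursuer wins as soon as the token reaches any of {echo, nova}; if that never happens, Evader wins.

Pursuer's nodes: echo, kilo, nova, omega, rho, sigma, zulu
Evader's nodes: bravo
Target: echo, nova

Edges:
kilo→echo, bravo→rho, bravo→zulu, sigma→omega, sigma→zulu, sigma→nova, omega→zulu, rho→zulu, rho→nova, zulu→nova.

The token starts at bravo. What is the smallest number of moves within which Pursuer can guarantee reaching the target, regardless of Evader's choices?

A0 = {echo, nova}
A1: add {kilo, rho, sigma, zulu} — kilo (Pursuer) has kilo→echo; sigma (Pursuer) has sigma→nova; rho (Pursuer) has rho→nova; zulu (Pursuer) has zulu→nova.
A2: add {bravo, omega} — bravo (Evader): all of {rho, zulu} already in; omega (Pursuer) has omega→zulu.
A2 = all vertices. Fixed point.
bravo enters the attractor at level 2, so Pursuer can force the target in 2 moves from there.

2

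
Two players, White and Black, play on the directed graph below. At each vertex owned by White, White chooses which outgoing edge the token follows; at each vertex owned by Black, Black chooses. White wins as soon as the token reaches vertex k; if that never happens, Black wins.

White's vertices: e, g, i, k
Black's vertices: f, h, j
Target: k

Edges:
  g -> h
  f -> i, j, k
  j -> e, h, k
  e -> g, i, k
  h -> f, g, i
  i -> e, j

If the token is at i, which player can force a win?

White

A0 = {k}
A1: add {e} — e (White) has e→k.
A2: add {i} — i (White) has i→e.
A3 = A2; e.g. f (Black) can still go to j. Fixed point.
i ∈ A2, so White can force the target.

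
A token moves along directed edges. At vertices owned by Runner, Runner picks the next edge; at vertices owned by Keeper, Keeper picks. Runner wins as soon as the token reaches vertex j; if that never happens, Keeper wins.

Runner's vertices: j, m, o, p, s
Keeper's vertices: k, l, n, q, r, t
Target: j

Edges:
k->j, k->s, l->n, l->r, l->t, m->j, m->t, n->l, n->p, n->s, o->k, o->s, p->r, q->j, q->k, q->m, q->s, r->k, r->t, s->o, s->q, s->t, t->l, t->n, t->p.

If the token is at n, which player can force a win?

Keeper

A0 = {j}
A1: add {m} — m (Runner) has m→j.
A2 = A1; e.g. k (Keeper) can still go to s. Fixed point.
n never enters the attractor, so Keeper can avoid the target forever.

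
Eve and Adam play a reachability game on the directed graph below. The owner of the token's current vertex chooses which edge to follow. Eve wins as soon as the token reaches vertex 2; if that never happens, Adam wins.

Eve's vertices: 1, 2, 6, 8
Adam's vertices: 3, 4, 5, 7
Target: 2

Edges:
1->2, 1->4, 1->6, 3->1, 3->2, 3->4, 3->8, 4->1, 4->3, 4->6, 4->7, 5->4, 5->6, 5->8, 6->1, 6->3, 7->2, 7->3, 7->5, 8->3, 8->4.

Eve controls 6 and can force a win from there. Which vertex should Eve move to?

A0 = {2}
A1: add {1} — 1 (Eve) has 1→2.
A2: add {6} — 6 (Eve) has 6→1.
A3 = A2; e.g. 3 (Adam) can still go to 4. Fixed point.
From 6, successor 1 is in the attractor (rank 1); the other successor 3 is not.

1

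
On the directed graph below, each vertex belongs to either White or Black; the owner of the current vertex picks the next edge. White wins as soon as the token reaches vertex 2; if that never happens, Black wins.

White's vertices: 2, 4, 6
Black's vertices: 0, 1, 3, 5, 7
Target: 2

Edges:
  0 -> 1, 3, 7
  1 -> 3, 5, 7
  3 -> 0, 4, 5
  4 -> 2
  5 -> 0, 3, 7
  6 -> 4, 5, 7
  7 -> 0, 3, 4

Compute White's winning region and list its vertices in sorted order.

A0 = {2}
A1: add {4} — 4 (White) has 4→2.
A2: add {6} — 6 (White) has 6→4.
A3 = A2; e.g. 0 (Black) can still go to 1. Fixed point.
White's winning region = {2, 4, 6}.

2, 4, 6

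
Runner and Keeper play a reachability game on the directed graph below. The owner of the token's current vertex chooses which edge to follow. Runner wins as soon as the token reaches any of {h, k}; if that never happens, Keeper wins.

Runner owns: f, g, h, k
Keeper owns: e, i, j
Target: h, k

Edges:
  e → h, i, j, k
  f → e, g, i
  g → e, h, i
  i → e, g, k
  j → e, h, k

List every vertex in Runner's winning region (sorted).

A0 = {h, k}
A1: add {g} — g (Runner) has g→h.
A2: add {f} — f (Runner) has f→g.
A3 = A2; e.g. e (Keeper) can still go to i. Fixed point.
Runner's winning region = {f, g, h, k}.

f, g, h, k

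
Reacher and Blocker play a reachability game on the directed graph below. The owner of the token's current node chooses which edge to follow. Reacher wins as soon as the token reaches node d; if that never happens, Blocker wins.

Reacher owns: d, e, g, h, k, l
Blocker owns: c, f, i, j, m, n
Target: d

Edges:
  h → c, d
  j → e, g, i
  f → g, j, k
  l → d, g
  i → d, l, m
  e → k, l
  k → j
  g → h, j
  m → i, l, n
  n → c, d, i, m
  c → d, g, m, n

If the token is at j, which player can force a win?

A0 = {d}
A1: add {h, l} — h (Reacher) has h→d; l (Reacher) has l→d.
A2: add {e, g} — e (Reacher) has e→l; g (Reacher) has g→h.
A3 = A2; e.g. c (Blocker) can still go to m. Fixed point.
j never enters the attractor, so Blocker can avoid the target forever.

Blocker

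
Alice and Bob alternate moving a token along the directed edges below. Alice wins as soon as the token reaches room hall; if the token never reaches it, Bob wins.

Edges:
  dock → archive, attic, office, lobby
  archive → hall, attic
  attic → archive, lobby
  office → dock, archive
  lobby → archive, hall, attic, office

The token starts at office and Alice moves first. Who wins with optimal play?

Track states (vertex, player-to-move).
A0 = {(hall,Alice), (hall,Bob)}
A1: add {(archive,Alice), (lobby,Alice)}.
A2: add {(attic,Bob)}.
A3: add {(dock,Alice)}.
A4: add {(office,Bob)}.
A5 = A4; e.g. (dock,Bob) stays out. (office,Alice) never enters ⇒ Bob avoids the target.

Bob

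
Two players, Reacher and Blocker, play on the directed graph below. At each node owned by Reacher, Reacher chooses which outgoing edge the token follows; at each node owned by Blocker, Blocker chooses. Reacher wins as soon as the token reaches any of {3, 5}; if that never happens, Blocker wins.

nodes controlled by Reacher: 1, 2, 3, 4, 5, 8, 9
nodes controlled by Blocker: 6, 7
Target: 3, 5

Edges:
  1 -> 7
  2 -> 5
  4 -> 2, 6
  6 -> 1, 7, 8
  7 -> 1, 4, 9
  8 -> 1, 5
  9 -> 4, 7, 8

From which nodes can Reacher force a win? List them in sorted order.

A0 = {3, 5}
A1: add {2, 8} — 2 (Reacher) has 2→5; 8 (Reacher) has 8→5.
A2: add {4, 9} — 4 (Reacher) has 4→2; 9 (Reacher) has 9→8.
A3 = A2; e.g. 1 (Reacher) has no edge into A2. Fixed point.
Reacher's winning region = {2, 3, 4, 5, 8, 9}.

2, 3, 4, 5, 8, 9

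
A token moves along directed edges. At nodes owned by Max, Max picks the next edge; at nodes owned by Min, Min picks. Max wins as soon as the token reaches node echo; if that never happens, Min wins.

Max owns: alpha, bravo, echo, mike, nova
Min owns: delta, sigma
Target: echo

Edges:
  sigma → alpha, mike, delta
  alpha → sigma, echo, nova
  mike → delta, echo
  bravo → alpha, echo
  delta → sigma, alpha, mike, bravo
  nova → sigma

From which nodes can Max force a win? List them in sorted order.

A0 = {echo}
A1: add {alpha, bravo, mike} — alpha (Max) has alpha→echo; mike (Max) has mike→echo; bravo (Max) has bravo→echo.
A2 = A1; e.g. sigma (Min) can still go to delta. Fixed point.
Max's winning region = {alpha, bravo, echo, mike}.

alpha, bravo, echo, mike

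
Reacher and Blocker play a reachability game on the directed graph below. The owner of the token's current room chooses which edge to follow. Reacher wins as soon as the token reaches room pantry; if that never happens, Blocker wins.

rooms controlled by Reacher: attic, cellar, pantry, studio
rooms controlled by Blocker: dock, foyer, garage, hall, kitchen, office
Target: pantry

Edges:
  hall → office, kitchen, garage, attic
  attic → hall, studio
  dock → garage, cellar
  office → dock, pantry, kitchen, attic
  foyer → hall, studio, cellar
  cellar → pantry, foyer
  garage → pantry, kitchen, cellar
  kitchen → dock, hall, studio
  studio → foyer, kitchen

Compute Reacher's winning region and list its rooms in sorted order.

A0 = {pantry}
A1: add {cellar} — cellar (Reacher) has cellar→pantry.
A2 = A1; e.g. dock (Blocker) can still go to garage. Fixed point.
Reacher's winning region = {cellar, pantry}.

cellar, pantry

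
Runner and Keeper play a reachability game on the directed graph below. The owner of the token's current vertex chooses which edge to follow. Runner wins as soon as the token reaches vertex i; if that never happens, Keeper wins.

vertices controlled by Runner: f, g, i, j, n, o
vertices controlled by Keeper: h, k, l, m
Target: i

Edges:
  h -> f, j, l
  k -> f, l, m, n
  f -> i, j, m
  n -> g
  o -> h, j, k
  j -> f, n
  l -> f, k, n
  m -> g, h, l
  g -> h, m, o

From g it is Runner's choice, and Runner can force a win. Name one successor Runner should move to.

o

A0 = {i}
A1: add {f} — f (Runner) has f→i.
A2: add {j} — j (Runner) has j→f.
A3: add {o} — o (Runner) has o→j.
A4: add {g} — g (Runner) has g→o.
A5: add {n} — n (Runner) has n→g.
A6 = A5; e.g. h (Keeper) can still go to l. Fixed point.
From g, successor o is in the attractor (rank 3); the other successors h, m are not.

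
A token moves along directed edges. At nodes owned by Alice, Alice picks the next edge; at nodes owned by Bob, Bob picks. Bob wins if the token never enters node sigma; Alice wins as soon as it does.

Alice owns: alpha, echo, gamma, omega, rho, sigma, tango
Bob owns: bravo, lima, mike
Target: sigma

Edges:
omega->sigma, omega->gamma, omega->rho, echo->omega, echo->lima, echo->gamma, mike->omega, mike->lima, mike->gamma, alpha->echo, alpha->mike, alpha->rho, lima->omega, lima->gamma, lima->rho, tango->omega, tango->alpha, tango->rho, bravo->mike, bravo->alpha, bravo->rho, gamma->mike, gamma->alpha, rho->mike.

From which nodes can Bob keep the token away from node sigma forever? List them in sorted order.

bravo, lima, mike, rho

A0 = {sigma}
A1: add {omega} — omega (Alice) has omega→sigma.
A2: add {echo, tango} — echo (Alice) has echo→omega; tango (Alice) has tango→omega.
A3: add {alpha} — alpha (Alice) has alpha→echo.
A4: add {gamma} — gamma (Alice) has gamma→alpha.
A5 = A4; e.g. mike (Bob) can still go to lima. Fixed point.
Alice's attractor = {alpha, echo, gamma, omega, sigma, tango}; Bob avoids the target exactly from the complement.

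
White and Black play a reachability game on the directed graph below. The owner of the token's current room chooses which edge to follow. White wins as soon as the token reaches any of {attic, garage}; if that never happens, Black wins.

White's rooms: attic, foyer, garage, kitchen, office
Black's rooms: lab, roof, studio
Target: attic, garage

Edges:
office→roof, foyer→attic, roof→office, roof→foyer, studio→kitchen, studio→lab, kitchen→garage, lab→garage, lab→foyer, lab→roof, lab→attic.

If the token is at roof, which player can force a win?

A0 = {attic, garage}
A1: add {foyer, kitchen} — foyer (White) has foyer→attic; kitchen (White) has kitchen→garage.
A2 = A1; e.g. office (White) has no edge into A1. Fixed point.
roof never enters the attractor, so Black can avoid the target forever.

Black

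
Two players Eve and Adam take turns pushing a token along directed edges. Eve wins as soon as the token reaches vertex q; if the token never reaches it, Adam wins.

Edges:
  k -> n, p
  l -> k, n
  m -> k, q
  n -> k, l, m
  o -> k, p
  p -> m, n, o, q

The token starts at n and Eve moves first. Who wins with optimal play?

Adam

Track states (vertex, player-to-move).
A0 = {(q,Eve), (q,Adam)}
A1: add {(m,Eve), (p,Eve)}.
A2 = A1; e.g. (k,Eve) stays out. (n,Eve) never enters ⇒ Adam avoids the target.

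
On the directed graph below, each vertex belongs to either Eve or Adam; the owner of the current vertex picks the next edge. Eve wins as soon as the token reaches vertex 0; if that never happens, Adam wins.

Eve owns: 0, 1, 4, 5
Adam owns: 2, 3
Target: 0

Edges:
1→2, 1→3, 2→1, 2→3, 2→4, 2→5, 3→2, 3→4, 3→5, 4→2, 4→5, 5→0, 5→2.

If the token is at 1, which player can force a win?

Adam

A0 = {0}
A1: add {5} — 5 (Eve) has 5→0.
A2: add {4} — 4 (Eve) has 4→5.
A3 = A2; e.g. 1 (Eve) has no edge into A2. Fixed point.
1 never enters the attractor, so Adam can avoid the target forever.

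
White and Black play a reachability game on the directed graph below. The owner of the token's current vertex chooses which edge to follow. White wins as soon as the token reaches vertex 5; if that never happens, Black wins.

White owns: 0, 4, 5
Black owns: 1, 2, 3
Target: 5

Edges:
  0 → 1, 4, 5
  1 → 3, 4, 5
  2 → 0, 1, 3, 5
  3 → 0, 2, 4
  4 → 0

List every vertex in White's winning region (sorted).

A0 = {5}
A1: add {0} — 0 (White) has 0→5.
A2: add {4} — 4 (White) has 4→0.
A3 = A2; e.g. 1 (Black) can still go to 3. Fixed point.
White's winning region = {0, 4, 5}.

0, 4, 5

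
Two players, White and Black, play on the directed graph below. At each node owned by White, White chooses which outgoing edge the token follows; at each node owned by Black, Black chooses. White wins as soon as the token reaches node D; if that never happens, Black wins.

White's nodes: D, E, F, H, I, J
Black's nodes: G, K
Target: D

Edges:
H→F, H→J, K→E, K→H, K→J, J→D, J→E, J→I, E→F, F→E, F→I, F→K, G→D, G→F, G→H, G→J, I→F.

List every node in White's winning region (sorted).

A0 = {D}
A1: add {J} — J (White) has J→D.
A2: add {H} — H (White) has H→J.
A3 = A2; e.g. E (White) has no edge into A2. Fixed point.
White's winning region = {D, H, J}.

D, H, J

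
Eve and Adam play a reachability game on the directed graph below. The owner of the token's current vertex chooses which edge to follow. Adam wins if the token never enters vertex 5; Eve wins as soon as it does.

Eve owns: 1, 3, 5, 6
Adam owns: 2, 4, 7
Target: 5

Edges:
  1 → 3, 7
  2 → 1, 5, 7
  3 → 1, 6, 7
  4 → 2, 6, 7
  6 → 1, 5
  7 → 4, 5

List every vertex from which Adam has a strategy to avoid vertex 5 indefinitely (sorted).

A0 = {5}
A1: add {6} — 6 (Eve) has 6→5.
A2: add {3} — 3 (Eve) has 3→6.
A3: add {1} — 1 (Eve) has 1→3.
A4 = A3; e.g. 2 (Adam) can still go to 7. Fixed point.
Eve's attractor = {1, 3, 5, 6}; Adam avoids the target exactly from the complement.

2, 4, 7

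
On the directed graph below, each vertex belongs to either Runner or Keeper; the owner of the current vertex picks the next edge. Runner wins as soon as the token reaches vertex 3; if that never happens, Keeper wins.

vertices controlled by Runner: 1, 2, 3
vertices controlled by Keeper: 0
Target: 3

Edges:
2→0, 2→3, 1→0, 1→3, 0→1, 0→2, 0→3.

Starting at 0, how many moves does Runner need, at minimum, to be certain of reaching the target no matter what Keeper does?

A0 = {3}
A1: add {1, 2} — 1 (Runner) has 1→3; 2 (Runner) has 2→3.
A2: add {0} — 0 (Keeper): all of {1, 2, 3} already in.
A2 = all vertices. Fixed point.
0 enters the attractor at level 2, so Runner can force the target in 2 moves from there.

2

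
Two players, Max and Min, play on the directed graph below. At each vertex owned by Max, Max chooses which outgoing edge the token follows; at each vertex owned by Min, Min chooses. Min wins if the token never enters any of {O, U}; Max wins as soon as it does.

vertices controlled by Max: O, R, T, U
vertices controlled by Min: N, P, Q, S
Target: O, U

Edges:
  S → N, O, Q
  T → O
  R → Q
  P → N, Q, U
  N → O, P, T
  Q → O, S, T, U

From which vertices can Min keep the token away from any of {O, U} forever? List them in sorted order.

N, P, Q, R, S

A0 = {O, U}
A1: add {T} — T (Max) has T→O.
A2 = A1; e.g. N (Min) can still go to P. Fixed point.
Max's attractor = {O, T, U}; Min avoids the target exactly from the complement.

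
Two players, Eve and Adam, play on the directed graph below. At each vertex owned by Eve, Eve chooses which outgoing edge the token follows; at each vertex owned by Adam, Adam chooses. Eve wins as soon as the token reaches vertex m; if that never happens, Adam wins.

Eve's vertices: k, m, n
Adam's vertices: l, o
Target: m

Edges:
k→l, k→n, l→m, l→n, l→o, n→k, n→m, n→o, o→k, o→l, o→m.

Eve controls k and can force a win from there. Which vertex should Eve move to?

n

A0 = {m}
A1: add {n} — n (Eve) has n→m.
A2: add {k} — k (Eve) has k→n.
A3 = A2; e.g. l (Adam) can still go to o. Fixed point.
From k, successor n is in the attractor (rank 1); the other successor l is not.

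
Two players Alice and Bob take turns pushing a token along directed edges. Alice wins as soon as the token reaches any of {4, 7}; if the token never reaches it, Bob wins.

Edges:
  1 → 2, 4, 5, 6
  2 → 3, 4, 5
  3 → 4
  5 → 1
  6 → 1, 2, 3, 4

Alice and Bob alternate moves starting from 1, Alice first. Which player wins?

Alice

Track states (vertex, player-to-move).
A0 = {(4,Alice), (4,Bob), (7,Alice), (7,Bob)}
A1: add {(1,Alice), (2,Alice), (3,Alice), (3,Bob), (6,Alice)}.
(1,Alice) ∈ A1 ⇒ Alice forces the target.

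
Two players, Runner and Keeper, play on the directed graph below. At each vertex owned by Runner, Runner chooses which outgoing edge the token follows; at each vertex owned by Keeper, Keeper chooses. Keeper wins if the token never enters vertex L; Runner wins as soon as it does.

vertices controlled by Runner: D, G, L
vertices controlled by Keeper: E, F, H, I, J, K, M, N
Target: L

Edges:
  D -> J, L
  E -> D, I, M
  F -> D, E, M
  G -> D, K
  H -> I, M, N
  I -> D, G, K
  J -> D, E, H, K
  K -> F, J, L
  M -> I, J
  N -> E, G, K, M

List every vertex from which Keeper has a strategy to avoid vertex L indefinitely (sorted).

A0 = {L}
A1: add {D} — D (Runner) has D→L.
A2: add {G} — G (Runner) has G→D.
A3 = A2; e.g. E (Keeper) can still go to I. Fixed point.
Runner's attractor = {D, G, L}; Keeper avoids the target exactly from the complement.

E, F, H, I, J, K, M, N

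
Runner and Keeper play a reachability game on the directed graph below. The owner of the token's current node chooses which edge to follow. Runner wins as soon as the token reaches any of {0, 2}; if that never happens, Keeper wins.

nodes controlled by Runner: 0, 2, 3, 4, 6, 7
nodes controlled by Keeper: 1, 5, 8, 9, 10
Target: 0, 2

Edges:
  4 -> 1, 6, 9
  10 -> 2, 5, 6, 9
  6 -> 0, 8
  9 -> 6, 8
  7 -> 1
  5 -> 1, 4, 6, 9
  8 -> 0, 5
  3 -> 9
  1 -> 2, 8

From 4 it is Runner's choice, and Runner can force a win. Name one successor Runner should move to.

A0 = {0, 2}
A1: add {6} — 6 (Runner) has 6→0.
A2: add {4} — 4 (Runner) has 4→6.
A3 = A2; e.g. 1 (Keeper) can still go to 8. Fixed point.
From 4, successor 6 is in the attractor (rank 1); the other successors 1, 9 are not.

6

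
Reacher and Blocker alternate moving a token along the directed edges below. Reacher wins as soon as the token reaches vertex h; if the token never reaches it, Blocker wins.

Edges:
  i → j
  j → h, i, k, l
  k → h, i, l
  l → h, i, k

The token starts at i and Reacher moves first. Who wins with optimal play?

Blocker

Track states (vertex, player-to-move).
A0 = {(h,Reacher), (h,Blocker)}
A1: add {(j,Reacher), (k,Reacher), (l,Reacher)}.
A2: add {(i,Blocker)}.
A3 = A2; e.g. (i,Reacher) stays out. (i,Reacher) never enters ⇒ Blocker avoids the target.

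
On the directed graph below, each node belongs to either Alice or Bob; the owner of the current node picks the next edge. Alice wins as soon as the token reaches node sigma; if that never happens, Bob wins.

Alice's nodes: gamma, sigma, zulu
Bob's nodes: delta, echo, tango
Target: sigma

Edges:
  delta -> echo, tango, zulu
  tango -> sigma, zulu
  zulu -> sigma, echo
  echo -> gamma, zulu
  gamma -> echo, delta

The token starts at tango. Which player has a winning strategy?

A0 = {sigma}
A1: add {zulu} — zulu (Alice) has zulu→sigma.
A2: add {tango} — tango (Bob): all of {sigma, zulu} already in.
A3 = A2; e.g. echo (Bob) can still go to gamma. Fixed point.
tango ∈ A2, so Alice can force the target.

Alice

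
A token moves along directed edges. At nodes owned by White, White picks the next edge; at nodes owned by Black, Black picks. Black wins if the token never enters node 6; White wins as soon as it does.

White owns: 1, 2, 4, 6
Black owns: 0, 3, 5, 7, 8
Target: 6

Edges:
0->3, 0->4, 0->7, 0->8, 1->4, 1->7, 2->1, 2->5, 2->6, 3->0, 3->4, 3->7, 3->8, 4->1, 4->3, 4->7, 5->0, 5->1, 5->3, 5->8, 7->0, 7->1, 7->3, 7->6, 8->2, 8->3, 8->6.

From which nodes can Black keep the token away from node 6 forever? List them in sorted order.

0, 1, 3, 4, 5, 7, 8

A0 = {6}
A1: add {2} — 2 (White) has 2→6.
A2 = A1; e.g. 0 (Black) can still go to 3. Fixed point.
White's attractor = {2, 6}; Black avoids the target exactly from the complement.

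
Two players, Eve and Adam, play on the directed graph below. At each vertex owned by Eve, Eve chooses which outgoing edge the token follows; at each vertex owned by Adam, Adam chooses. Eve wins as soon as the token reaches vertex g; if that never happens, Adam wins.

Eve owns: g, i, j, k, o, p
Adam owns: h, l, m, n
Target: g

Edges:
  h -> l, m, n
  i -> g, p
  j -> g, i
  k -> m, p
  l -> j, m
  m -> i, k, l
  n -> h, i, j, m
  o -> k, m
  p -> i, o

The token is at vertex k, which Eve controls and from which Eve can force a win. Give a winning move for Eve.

A0 = {g}
A1: add {i, j} — i (Eve) has i→g; j (Eve) has j→g.
A2: add {p} — p (Eve) has p→i.
A3: add {k} — k (Eve) has k→p.
A4: add {o} — o (Eve) has o→k.
A5 = A4; e.g. h (Adam) can still go to l. Fixed point.
From k, successor p is in the attractor (rank 2); the other successor m is not.

p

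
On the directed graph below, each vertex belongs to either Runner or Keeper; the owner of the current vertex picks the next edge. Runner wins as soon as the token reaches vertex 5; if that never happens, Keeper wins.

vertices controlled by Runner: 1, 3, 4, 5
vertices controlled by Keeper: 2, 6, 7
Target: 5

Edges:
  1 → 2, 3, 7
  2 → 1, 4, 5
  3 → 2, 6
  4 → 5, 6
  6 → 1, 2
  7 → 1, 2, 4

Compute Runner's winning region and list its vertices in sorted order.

4, 5

A0 = {5}
A1: add {4} — 4 (Runner) has 4→5.
A2 = A1; e.g. 1 (Runner) has no edge into A1. Fixed point.
Runner's winning region = {4, 5}.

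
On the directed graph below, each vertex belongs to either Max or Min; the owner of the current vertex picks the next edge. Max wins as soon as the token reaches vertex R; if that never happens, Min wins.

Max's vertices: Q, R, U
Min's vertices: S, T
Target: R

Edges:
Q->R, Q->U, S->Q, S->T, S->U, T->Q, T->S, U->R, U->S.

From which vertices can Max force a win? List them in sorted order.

A0 = {R}
A1: add {Q, U} — Q (Max) has Q→R; U (Max) has U→R.
A2 = A1; e.g. S (Min) can still go to T. Fixed point.
Max's winning region = {Q, R, U}.

Q, R, U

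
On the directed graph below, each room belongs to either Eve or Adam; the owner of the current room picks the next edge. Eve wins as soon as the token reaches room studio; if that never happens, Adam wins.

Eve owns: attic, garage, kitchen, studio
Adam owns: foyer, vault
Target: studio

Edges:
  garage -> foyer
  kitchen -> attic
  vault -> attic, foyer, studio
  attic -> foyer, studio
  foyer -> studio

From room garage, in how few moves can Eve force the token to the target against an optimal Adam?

A0 = {studio}
A1: add {attic, foyer} — attic (Eve) has attic→studio; foyer (Adam): all of {studio} already in.
A2: add {garage, kitchen, vault} — garage (Eve) has garage→foyer; kitchen (Eve) has kitchen→attic; vault (Adam): all of {attic, foyer, studio} already in.
A2 = all vertices. Fixed point.
garage enters the attractor at level 2, so Eve can force the target in 2 moves from there.

2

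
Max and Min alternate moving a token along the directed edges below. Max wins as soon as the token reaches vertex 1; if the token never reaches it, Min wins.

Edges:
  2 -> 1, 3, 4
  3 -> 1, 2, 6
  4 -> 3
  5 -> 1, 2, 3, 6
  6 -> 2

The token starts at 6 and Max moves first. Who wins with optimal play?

Min

Track states (vertex, player-to-move).
A0 = {(1,Max), (1,Min)}
A1: add {(2,Max), (3,Max), (5,Max)}.
A2: add {(4,Min), (6,Min)}.
A3 = A2; e.g. (2,Min) stays out. (6,Max) never enters ⇒ Min avoids the target.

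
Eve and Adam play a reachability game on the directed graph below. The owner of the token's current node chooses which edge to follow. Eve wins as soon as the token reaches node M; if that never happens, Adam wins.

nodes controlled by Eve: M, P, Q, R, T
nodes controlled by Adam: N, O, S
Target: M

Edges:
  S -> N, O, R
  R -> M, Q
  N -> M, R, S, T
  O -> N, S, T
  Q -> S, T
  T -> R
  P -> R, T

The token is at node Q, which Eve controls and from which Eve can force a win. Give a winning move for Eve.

T

A0 = {M}
A1: add {R} — R (Eve) has R→M.
A2: add {P, T} — P (Eve) has P→R; T (Eve) has T→R.
A3: add {Q} — Q (Eve) has Q→T.
A4 = A3; e.g. N (Adam) can still go to S. Fixed point.
From Q, successor T is in the attractor (rank 2); the other successor S is not.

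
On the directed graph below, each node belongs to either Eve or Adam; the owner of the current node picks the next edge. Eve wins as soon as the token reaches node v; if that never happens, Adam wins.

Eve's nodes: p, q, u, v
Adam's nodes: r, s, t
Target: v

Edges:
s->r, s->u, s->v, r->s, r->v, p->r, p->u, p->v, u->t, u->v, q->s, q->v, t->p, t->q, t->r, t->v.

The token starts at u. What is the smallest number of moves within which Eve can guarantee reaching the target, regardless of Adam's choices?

1

A0 = {v}
A1: add {p, q, u} — p (Eve) has p→v; q (Eve) has q→v; u (Eve) has u→v.
A2 = A1; e.g. r (Adam) can still go to s. Fixed point.
u enters the attractor at level 1, so Eve can force the target in 1 move from there.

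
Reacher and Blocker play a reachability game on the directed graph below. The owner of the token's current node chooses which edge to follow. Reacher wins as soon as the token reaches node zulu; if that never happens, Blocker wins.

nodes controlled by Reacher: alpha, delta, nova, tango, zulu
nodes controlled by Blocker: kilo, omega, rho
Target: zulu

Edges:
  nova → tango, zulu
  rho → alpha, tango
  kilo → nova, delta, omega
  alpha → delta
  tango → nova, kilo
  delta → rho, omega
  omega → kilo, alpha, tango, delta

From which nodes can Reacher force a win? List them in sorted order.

nova, tango, zulu

A0 = {zulu}
A1: add {nova} — nova (Reacher) has nova→zulu.
A2: add {tango} — tango (Reacher) has tango→nova.
A3 = A2; e.g. rho (Blocker) can still go to alpha. Fixed point.
Reacher's winning region = {nova, tango, zulu}.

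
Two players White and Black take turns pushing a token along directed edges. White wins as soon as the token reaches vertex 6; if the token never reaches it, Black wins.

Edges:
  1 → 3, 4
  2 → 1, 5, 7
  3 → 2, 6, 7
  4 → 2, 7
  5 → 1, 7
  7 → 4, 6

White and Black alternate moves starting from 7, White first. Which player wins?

Track states (vertex, player-to-move).
A0 = {(6,White), (6,Black)}
A1: add {(3,White), (7,White)}.
(7,White) ∈ A1 ⇒ White forces the target.

White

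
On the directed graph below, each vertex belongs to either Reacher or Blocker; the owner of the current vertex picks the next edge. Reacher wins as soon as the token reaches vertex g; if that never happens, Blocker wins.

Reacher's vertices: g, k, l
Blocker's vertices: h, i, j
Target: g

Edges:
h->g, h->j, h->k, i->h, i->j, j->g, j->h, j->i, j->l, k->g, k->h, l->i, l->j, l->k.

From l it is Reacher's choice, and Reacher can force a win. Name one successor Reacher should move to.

A0 = {g}
A1: add {k} — k (Reacher) has k→g.
A2: add {l} — l (Reacher) has l→k.
A3 = A2; e.g. h (Blocker) can still go to j. Fixed point.
From l, successor k is in the attractor (rank 1); the other successors i, j are not.

k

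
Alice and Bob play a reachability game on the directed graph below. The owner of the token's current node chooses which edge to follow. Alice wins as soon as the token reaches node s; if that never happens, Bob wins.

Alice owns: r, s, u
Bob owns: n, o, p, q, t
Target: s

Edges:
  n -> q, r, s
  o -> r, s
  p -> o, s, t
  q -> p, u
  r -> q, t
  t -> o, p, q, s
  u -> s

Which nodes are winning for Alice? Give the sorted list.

s, u

A0 = {s}
A1: add {u} — u (Alice) has u→s.
A2 = A1; e.g. n (Bob) can still go to q. Fixed point.
Alice's winning region = {s, u}.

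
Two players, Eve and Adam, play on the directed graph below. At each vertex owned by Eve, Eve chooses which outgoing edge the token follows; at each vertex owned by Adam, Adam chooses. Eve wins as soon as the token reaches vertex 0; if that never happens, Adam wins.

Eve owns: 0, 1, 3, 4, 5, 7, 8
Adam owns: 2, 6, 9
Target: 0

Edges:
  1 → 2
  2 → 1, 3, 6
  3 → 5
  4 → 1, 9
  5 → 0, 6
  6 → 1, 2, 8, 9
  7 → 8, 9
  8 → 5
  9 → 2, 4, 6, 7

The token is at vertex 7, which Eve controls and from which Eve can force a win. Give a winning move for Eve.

8

A0 = {0}
A1: add {5} — 5 (Eve) has 5→0.
A2: add {3, 8} — 3 (Eve) has 3→5; 8 (Eve) has 8→5.
A3: add {7} — 7 (Eve) has 7→8.
A4 = A3; e.g. 1 (Eve) has no edge into A3. Fixed point.
From 7, successor 8 is in the attractor (rank 2); the other successor 9 is not.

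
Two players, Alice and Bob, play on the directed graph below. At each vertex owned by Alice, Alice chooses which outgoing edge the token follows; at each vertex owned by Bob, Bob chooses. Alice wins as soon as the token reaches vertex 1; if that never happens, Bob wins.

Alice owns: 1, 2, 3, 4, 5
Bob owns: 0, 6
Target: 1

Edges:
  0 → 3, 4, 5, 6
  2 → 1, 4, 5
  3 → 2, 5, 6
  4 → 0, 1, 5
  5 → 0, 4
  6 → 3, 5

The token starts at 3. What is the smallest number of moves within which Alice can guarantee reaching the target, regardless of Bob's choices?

A0 = {1}
A1: add {2, 4} — 2 (Alice) has 2→1; 4 (Alice) has 4→1.
A2: add {3, 5} — 3 (Alice) has 3→2; 5 (Alice) has 5→4.
3 enters the attractor at level 2, so Alice can force the target in 2 moves from there.

2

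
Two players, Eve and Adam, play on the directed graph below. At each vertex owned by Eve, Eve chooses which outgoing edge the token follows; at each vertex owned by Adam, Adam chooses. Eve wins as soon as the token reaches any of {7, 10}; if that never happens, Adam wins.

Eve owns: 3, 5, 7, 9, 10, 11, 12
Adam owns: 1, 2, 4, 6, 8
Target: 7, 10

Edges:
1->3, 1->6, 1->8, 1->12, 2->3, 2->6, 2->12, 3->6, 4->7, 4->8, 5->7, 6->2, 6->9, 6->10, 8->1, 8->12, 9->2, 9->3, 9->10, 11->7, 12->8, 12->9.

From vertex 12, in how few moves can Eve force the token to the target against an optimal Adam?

2

A0 = {7, 10}
A1: add {5, 9, 11} — 5 (Eve) has 5→7; 9 (Eve) has 9→10; 11 (Eve) has 11→7.
A2: add {12} — 12 (Eve) has 12→9.
A3 = A2; e.g. 1 (Adam) can still go to 3. Fixed point.
12 enters the attractor at level 2, so Eve can force the target in 2 moves from there.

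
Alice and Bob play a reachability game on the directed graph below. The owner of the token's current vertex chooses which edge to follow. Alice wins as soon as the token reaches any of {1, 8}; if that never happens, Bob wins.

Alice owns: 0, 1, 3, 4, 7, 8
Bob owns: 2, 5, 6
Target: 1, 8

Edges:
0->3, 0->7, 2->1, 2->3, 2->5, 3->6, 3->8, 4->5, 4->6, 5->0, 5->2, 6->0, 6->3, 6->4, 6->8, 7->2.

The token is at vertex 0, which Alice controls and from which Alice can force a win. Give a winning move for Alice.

3

A0 = {1, 8}
A1: add {3} — 3 (Alice) has 3→8.
A2: add {0} — 0 (Alice) has 0→3.
A3 = A2; e.g. 2 (Bob) can still go to 5. Fixed point.
From 0, successor 3 is in the attractor (rank 1); the other successor 7 is not.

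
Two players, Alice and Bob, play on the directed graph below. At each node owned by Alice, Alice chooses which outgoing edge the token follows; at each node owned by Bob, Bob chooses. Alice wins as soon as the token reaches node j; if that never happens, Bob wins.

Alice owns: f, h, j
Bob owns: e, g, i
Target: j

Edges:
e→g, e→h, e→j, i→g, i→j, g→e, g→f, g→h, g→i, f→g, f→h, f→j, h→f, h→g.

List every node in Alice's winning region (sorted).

A0 = {j}
A1: add {f} — f (Alice) has f→j.
A2: add {h} — h (Alice) has h→f.
A3 = A2; e.g. e (Bob) can still go to g. Fixed point.
Alice's winning region = {f, h, j}.

f, h, j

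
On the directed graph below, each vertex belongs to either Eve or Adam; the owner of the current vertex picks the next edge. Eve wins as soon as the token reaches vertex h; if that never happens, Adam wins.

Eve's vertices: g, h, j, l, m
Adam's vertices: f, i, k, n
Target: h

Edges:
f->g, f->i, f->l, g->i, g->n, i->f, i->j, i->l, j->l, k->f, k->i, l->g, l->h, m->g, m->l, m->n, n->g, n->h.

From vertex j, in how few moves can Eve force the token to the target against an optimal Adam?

A0 = {h}
A1: add {l} — l (Eve) has l→h.
A2: add {j, m} — j (Eve) has j→l; m (Eve) has m→l.
A3 = A2; e.g. f (Adam) can still go to g. Fixed point.
j enters the attractor at level 2, so Eve can force the target in 2 moves from there.

2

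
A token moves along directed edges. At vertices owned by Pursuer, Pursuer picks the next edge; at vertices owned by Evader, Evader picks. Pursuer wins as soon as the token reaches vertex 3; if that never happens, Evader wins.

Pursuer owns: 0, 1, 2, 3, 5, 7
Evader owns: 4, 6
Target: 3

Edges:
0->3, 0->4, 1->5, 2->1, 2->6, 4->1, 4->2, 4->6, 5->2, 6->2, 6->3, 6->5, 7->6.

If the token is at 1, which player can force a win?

Evader

A0 = {3}
A1: add {0} — 0 (Pursuer) has 0→3.
A2 = A1; e.g. 1 (Pursuer) has no edge into A1. Fixed point.
1 never enters the attractor, so Evader can avoid the target forever.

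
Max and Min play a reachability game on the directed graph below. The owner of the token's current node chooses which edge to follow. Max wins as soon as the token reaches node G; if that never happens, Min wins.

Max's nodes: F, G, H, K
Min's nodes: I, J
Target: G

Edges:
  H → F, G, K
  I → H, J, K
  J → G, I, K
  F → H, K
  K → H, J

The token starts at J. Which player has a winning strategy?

A0 = {G}
A1: add {H} — H (Max) has H→G.
A2: add {F, K} — F (Max) has F→H; K (Max) has K→H.
A3 = A2; e.g. I (Min) can still go to J. Fixed point.
J never enters the attractor, so Min can avoid the target forever.

Min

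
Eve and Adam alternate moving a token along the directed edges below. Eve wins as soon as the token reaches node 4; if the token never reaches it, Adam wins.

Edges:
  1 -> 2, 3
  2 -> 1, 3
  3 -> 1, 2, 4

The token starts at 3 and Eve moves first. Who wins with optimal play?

Eve

Track states (vertex, player-to-move).
A0 = {(4,Eve), (4,Adam)}
A1: add {(3,Eve)}.
(3,Eve) ∈ A1 ⇒ Eve forces the target.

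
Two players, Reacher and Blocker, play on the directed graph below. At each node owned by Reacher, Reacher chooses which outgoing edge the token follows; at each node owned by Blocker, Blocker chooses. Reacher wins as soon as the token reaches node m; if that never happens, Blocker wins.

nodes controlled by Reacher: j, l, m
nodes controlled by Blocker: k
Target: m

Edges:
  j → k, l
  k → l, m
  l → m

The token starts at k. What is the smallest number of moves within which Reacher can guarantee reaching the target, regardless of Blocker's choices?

2

A0 = {m}
A1: add {l} — l (Reacher) has l→m.
A2: add {j, k} — j (Reacher) has j→l; k (Blocker): all of {l, m} already in.
A2 = all vertices. Fixed point.
k enters the attractor at level 2, so Reacher can force the target in 2 moves from there.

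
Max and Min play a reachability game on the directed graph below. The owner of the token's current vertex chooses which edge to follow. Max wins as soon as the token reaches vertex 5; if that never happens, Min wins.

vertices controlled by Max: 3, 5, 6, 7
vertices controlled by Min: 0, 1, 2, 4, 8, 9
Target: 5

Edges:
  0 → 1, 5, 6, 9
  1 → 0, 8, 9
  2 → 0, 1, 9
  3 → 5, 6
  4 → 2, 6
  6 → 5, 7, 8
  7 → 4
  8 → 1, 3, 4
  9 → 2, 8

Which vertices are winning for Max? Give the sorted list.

3, 5, 6

A0 = {5}
A1: add {3, 6} — 3 (Max) has 3→5; 6 (Max) has 6→5.
A2 = A1; e.g. 0 (Min) can still go to 1. Fixed point.
Max's winning region = {3, 5, 6}.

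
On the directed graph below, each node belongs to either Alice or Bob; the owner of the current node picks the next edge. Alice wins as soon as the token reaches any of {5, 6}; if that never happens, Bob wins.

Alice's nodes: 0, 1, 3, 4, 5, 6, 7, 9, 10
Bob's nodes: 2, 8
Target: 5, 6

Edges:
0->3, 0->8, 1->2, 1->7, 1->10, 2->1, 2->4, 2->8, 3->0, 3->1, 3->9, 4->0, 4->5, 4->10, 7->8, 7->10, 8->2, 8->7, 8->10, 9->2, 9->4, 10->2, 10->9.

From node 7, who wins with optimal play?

A0 = {5, 6}
A1: add {4} — 4 (Alice) has 4→5.
A2: add {9} — 9 (Alice) has 9→4.
A3: add {3, 10} — 3 (Alice) has 3→9; 10 (Alice) has 10→9.
A4: add {0, 1, 7} — 0 (Alice) has 0→3; 1 (Alice) has 1→10; 7 (Alice) has 7→10.
A5 = A4; e.g. 2 (Bob) can still go to 8. Fixed point.
7 ∈ A4, so Alice can force the target.

Alice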